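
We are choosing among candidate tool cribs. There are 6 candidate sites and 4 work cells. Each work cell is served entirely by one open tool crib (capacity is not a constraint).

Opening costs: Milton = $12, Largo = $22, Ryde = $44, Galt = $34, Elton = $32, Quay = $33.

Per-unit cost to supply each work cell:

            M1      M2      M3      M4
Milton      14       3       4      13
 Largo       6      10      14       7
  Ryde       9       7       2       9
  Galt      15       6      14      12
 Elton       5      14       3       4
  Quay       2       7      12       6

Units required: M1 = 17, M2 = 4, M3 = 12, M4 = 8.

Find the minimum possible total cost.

Minimum total cost: 187

For any fixed open set, each work cell goes to its cheapest open site; total = fixed + service.
{Milton, Quay}: M1→Quay 2·17=34, M2→Milton 3·4=12, M3→Milton 4·12=48, M4→Quay 6·8=48. Service 142; fixed 45; total 187.
{Milton, Elton, Quay}: M1→Quay 2·17=34, M2→Milton 3·4=12, M3→Elton 3·12=36, M4→Elton 4·8=32. Service 114; fixed 77; total 191.
{Elton, Quay}: service 130 + fixed 65 = 195
{Milton, Largo, Ryde, Galt, Elton, Quay}: service 102 + fixed 177 = 279
No other subset beats 187.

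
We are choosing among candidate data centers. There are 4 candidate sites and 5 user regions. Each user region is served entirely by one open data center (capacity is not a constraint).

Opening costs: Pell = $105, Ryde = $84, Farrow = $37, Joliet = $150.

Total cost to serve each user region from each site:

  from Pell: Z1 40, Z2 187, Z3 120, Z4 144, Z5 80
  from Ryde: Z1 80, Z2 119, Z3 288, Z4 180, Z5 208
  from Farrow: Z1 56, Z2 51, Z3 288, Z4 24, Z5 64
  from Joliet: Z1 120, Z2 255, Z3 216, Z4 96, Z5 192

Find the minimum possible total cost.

Minimum total cost: 441

For any fixed open set, each user region goes to its cheapest open site; total = fixed + service.
{Pell, Farrow}: Z1→Pell 40, Z2→Farrow 51, Z3→Pell 120, Z4→Farrow 24, Z5→Farrow 64. Service 299; fixed 142; total 441.
{Farrow}: Z1→Farrow 56, Z2→Farrow 51, Z3→Farrow 288, Z4→Farrow 24, Z5→Farrow 64. Service 483; fixed 37; total 520.
{Pell, Ryde, Farrow}: service 299 + fixed 226 = 525
{Pell, Ryde, Farrow, Joliet}: Z1→Pell 40, Z2→Farrow 51, Z3→Pell 120, Z4→Farrow 24, Z5→Farrow 64. Service 299; fixed 376; total 675.
No other subset beats 441.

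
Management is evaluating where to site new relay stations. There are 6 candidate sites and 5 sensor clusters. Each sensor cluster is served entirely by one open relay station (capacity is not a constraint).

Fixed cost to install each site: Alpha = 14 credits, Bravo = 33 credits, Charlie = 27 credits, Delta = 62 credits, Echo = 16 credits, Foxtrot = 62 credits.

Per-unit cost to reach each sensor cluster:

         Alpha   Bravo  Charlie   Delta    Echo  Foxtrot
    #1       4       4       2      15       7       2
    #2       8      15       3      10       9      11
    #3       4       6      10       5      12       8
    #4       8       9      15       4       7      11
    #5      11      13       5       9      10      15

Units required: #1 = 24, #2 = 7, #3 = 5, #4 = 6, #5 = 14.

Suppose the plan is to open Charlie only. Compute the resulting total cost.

Each sensor cluster is assigned to its cheapest site among the open ones.
{Charlie}: #1→Charlie 2·24=48, #2→Charlie 3·7=21, #3→Charlie 10·5=50, #4→Charlie 15·6=90, #5→Charlie 5·14=70. Service 279; fixed 27; total 306.

Total cost: 306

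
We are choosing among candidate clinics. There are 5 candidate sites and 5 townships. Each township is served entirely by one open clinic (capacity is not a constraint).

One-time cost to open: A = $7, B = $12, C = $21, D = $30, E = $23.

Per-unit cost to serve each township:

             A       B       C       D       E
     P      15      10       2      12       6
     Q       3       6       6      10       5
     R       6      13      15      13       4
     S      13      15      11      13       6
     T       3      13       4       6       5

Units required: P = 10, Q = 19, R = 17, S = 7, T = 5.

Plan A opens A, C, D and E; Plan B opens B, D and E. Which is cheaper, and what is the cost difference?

Plan A: {A, C, D, E}: P→C 2·10=20, Q→A 3·19=57, R→E 4·17=68, S→E 6·7=42, T→A 3·5=15. Service 202; fixed 81; total 283.
Plan B: {B, D, E}: P→E 6·10=60, Q→E 5·19=95, R→E 4·17=68, S→E 6·7=42, T→E 5·5=25. Service 290; fixed 65; total 355.
Difference: |283 − 355| = 72.

Plan A is cheaper by 72.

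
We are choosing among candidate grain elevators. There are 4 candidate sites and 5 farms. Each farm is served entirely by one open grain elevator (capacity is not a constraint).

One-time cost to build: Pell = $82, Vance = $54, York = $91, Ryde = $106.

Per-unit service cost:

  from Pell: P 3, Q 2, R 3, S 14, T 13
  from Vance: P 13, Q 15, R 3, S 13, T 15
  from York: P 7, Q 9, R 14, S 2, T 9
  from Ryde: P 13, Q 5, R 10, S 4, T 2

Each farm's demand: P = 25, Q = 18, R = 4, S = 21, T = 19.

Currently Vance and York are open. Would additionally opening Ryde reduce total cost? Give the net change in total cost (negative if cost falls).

Yes — net change −99 (cost falls by 99).

Current service cost with {Vance, York}: 562.
Adding Ryde: each farm re-picks its cheapest; new service cost 357, saving 205.
Extra fixed cost: 106. Net change = 106 − 205 = -99.
(Totals: 707 → 608.)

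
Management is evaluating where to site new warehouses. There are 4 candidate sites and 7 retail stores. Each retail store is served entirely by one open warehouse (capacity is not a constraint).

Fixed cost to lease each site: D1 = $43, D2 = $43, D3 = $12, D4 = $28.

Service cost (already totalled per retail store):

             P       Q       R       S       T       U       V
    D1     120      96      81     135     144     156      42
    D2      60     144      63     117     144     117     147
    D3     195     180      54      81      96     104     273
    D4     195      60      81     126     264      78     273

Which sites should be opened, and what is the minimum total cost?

Open D1, D2, D3 and D4; minimum total cost 597.

For any fixed open set, each retail store goes to its cheapest open site; total = fixed + service.
{D1, D2, D3, D4}: P→D2 60, Q→D4 60, R→D3 54, S→D3 81, T→D3 96, U→D4 78, V→D1 42. Service 471; fixed 126; total 597.
{D1, D3, D4}: service 531 + fixed 83 = 614
{D1, D2, D3}: service 533 + fixed 98 = 631
{D3}: service 983 + fixed 12 = 995
No other subset beats 597.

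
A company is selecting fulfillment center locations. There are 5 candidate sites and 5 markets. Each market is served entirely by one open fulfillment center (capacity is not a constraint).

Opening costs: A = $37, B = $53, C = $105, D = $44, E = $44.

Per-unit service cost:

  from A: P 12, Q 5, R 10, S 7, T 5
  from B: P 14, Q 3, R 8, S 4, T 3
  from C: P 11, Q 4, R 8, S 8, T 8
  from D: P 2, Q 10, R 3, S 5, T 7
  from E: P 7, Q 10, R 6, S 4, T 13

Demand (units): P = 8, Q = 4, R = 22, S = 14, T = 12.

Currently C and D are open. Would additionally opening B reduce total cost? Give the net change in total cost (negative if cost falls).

Current service cost with {C, D}: 252.
Adding B: each market re-picks its cheapest; new service cost 186, saving 66.
Extra fixed cost: 53. Net change = 53 − 66 = -13.
(Totals: 401 → 388.)

Yes — net change −13 (cost falls by 13).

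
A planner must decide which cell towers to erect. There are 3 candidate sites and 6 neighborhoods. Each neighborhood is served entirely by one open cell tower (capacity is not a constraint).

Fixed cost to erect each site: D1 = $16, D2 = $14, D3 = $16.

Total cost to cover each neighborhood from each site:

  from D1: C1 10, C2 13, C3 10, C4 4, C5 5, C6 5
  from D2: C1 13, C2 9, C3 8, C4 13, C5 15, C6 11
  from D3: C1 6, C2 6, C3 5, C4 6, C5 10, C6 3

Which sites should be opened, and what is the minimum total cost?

Open D3 only; minimum total cost 52.

For any fixed open set, each neighborhood goes to its cheapest open site; total = fixed + service.
{D3}: C1→D3 6, C2→D3 6, C3→D3 5, C4→D3 6, C5→D3 10, C6→D3 3. Service 36; fixed 16; total 52.
{D1, D3}: C1→D3 6, C2→D3 6, C3→D3 5, C4→D1 4, C5→D1 5, C6→D3 3. Service 29; fixed 32; total 61.
{D1}: service 47 + fixed 16 = 63
{D1, D2, D3}: service 29 + fixed 46 = 75
No other subset beats 52.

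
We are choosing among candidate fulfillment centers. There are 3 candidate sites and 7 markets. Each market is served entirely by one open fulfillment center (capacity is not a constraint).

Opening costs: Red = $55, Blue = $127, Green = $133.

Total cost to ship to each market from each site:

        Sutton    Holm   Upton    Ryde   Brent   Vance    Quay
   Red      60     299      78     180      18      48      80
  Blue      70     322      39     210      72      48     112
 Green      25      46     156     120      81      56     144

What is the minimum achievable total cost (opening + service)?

Minimum total cost: 603

For any fixed open set, each market goes to its cheapest open site; total = fixed + service.
{Red, Green}: Sutton→Green 25, Holm→Green 46, Upton→Red 78, Ryde→Green 120, Brent→Red 18, Vance→Red 48, Quay→Red 80. Service 415; fixed 188; total 603.
{Red, Blue, Green}: service 376 + fixed 315 = 691
{Blue, Green}: service 462 + fixed 260 = 722
{Red}: service 763 + fixed 55 = 818
(All 7 nonempty subsets were checked; Red and Green is lowest.)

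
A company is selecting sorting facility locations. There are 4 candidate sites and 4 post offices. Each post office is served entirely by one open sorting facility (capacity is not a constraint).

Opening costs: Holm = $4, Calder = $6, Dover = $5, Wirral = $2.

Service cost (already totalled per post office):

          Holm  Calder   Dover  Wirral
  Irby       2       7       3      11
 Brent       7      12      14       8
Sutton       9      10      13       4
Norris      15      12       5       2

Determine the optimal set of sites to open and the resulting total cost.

Open Holm and Wirral; minimum total cost 21.

For any fixed open set, each post office goes to its cheapest open site; total = fixed + service.
{Holm, Wirral}: Irby→Holm 2, Brent→Holm 7, Sutton→Wirral 4, Norris→Wirral 2. Service 15; fixed 6; total 21.
{Dover, Wirral}: Irby→Dover 3, Brent→Wirral 8, Sutton→Wirral 4, Norris→Wirral 2. Service 17; fixed 7; total 24.
{Holm, Dover, Wirral}: Irby→Holm 2, Brent→Holm 7, Sutton→Wirral 4, Norris→Wirral 2. Service 15; fixed 11; total 26.
{Holm, Calder, Dover, Wirral}: service 15 + fixed 17 = 32
No other subset beats 21.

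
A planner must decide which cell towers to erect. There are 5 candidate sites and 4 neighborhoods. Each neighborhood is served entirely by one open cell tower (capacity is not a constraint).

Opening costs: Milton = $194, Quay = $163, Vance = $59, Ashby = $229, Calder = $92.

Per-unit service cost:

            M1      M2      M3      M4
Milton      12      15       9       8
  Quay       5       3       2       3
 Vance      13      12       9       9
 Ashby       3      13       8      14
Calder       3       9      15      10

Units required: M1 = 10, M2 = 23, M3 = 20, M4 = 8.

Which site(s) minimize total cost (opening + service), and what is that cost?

For any fixed open set, each neighborhood goes to its cheapest open site; total = fixed + service.
{Quay}: M1→Quay 5·10=50, M2→Quay 3·23=69, M3→Quay 2·20=40, M4→Quay 3·8=24. Service 183; fixed 163; total 346.
{Quay, Vance}: M1→Quay 5·10=50, M2→Quay 3·23=69, M3→Quay 2·20=40, M4→Quay 3·8=24. Service 183; fixed 222; total 405.
{Quay, Calder}: service 163 + fixed 255 = 418
{Milton, Quay, Vance, Ashby, Calder}: M1→Ashby 3·10=30, M2→Quay 3·23=69, M3→Quay 2·20=40, M4→Quay 3·8=24. Service 163; fixed 737; total 900.
No other subset beats 346.

Open Quay only; minimum total cost 346.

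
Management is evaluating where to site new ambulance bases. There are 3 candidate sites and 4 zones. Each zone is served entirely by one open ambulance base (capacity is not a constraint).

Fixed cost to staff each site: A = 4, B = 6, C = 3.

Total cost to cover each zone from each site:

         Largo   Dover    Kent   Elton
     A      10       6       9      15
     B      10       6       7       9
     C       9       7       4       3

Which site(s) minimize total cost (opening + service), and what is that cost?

Open C only; minimum total cost 26.

For any fixed open set, each zone goes to its cheapest open site; total = fixed + service.
{C}: Largo→C 9, Dover→C 7, Kent→C 4, Elton→C 3. Service 23; fixed 3; total 26.
{A, C}: Largo→C 9, Dover→A 6, Kent→C 4, Elton→C 3. Service 22; fixed 7; total 29.
{B, C}: Largo→C 9, Dover→B 6, Kent→C 4, Elton→C 3. Service 22; fixed 9; total 31.
{A, B, C}: service 22 + fixed 13 = 35
(All 7 nonempty subsets were checked; C only is lowest.)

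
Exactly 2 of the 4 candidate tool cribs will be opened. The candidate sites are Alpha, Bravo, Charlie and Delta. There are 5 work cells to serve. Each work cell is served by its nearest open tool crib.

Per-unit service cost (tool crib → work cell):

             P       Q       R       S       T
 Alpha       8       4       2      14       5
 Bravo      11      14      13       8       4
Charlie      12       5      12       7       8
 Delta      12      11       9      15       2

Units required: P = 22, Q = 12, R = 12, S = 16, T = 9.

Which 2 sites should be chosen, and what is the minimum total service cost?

With exactly 2 open, each work cell uses its cheapest among the chosen.
{Alpha, Charlie}: P→Alpha 8·22=176, Q→Alpha 4·12=48, R→Alpha 2·12=24, S→Charlie 7·16=112, T→Alpha 5·9=45. Service cost 405.
{Alpha, Bravo}: service cost 412
{Alpha, Delta}: service cost 490
Among all 6 size-2 choices, {Alpha, Charlie} is lowest.

Choose Alpha and Charlie; total service cost 405.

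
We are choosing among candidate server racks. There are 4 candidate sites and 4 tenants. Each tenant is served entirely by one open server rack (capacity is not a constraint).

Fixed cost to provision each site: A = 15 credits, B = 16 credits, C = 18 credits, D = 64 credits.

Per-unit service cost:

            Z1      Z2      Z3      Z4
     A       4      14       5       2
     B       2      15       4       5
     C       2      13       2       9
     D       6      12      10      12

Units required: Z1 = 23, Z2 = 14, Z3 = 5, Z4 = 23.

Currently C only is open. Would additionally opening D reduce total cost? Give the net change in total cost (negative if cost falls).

Current service cost with {C}: 445.
Adding D: each tenant re-picks its cheapest; new service cost 431, saving 14.
Extra fixed cost: 64. Net change = 64 − 14 = 50.
(Totals: 463 → 513.)

No — net change +50 (cost rises by 50).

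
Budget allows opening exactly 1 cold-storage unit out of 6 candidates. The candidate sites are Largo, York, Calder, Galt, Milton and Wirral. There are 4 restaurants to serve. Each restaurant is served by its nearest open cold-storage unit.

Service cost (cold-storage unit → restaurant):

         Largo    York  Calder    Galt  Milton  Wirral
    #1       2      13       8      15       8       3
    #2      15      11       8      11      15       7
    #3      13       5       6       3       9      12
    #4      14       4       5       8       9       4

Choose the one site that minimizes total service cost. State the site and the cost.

Choose Wirral only; total service cost 26.

With exactly 1 open, each restaurant uses its cheapest among the chosen.
{Wirral}: #1→Wirral 3, #2→Wirral 7, #3→Wirral 12, #4→Wirral 4. Service cost 26.
{Calder}: service cost 27
{York}: service cost 33
Among all 6 size-1 choices, {Wirral} is lowest.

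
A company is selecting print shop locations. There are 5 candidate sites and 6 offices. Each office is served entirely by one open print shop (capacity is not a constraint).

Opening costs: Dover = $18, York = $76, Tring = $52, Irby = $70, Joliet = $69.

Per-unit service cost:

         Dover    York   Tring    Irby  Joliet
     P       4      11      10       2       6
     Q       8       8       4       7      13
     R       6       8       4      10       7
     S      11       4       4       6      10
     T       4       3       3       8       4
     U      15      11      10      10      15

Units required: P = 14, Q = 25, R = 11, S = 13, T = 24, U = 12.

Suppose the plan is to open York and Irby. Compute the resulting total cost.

Total cost: 681

Each office is assigned to its cheapest site among the open ones.
{York, Irby}: P→Irby 2·14=28, Q→Irby 7·25=175, R→York 8·11=88, S→York 4·13=52, T→York 3·24=72, U→Irby 10·12=120. Service 535; fixed 146; total 681.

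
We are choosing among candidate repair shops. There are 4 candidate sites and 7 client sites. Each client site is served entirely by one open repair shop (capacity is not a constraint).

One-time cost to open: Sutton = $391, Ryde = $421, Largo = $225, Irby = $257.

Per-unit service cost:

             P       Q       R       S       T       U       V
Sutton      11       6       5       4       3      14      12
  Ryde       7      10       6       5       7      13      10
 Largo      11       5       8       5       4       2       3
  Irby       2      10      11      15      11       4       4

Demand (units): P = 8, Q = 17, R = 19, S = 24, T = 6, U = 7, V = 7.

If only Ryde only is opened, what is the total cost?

Each client site is assigned to its cheapest site among the open ones.
{Ryde}: P→Ryde 7·8=56, Q→Ryde 10·17=170, R→Ryde 6·19=114, S→Ryde 5·24=120, T→Ryde 7·6=42, U→Ryde 13·7=91, V→Ryde 10·7=70. Service 663; fixed 421; total 1084.

Total cost: 1084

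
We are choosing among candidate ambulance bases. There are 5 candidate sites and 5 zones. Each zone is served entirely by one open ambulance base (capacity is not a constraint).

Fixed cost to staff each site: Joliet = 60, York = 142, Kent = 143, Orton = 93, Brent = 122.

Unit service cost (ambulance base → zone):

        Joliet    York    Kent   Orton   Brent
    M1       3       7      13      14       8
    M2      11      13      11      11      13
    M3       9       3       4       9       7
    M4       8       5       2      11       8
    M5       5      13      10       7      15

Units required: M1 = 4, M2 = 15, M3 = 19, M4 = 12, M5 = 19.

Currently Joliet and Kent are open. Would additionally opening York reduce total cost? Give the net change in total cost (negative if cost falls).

Current service cost with {Joliet, Kent}: 372.
Adding York: each zone re-picks its cheapest; new service cost 353, saving 19.
Extra fixed cost: 142. Net change = 142 − 19 = 123.
(Totals: 575 → 698.)

No — net change +123 (cost rises by 123).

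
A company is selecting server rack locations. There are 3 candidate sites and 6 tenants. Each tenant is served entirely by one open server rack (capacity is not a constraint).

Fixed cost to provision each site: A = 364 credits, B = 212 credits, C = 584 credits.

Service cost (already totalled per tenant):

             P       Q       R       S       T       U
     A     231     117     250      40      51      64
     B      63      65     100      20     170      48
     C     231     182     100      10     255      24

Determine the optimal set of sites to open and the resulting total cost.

For any fixed open set, each tenant goes to its cheapest open site; total = fixed + service.
{B}: P→B 63, Q→B 65, R→B 100, S→B 20, T→B 170, U→B 48. Service 466; fixed 212; total 678.
{A, B}: service 347 + fixed 576 = 923
{A}: service 753 + fixed 364 = 1117
{A, B, C}: service 313 + fixed 1160 = 1473
(All 7 nonempty subsets were checked; B only is lowest.)

Open B only; minimum total cost 678.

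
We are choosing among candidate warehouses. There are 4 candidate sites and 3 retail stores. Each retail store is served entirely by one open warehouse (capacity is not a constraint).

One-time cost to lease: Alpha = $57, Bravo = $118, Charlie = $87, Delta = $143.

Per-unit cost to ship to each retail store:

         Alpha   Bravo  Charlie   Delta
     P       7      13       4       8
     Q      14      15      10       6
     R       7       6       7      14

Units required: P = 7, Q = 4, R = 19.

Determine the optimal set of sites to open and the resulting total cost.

Open Charlie only; minimum total cost 288.

For any fixed open set, each retail store goes to its cheapest open site; total = fixed + service.
{Charlie}: P→Charlie 4·7=28, Q→Charlie 10·4=40, R→Charlie 7·19=133. Service 201; fixed 87; total 288.
{Alpha}: service 238 + fixed 57 = 295
{Alpha, Charlie}: service 201 + fixed 144 = 345
{Alpha, Bravo, Charlie, Delta}: P→Charlie 4·7=28, Q→Delta 6·4=24, R→Bravo 6·19=114. Service 166; fixed 405; total 571.
No other subset beats 288.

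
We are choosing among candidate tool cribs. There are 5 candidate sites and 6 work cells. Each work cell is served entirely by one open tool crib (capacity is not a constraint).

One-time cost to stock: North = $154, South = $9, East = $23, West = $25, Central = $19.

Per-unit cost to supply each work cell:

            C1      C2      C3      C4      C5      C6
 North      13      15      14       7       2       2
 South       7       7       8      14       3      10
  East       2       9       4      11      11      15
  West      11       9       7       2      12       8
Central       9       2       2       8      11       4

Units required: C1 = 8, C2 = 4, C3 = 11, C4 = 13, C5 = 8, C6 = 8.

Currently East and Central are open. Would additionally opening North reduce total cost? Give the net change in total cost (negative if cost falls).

Current service cost with {East, Central}: 270.
Adding North: each work cell re-picks its cheapest; new service cost 169, saving 101.
Extra fixed cost: 154. Net change = 154 − 101 = 53.
(Totals: 312 → 365.)

No — net change +53 (cost rises by 53).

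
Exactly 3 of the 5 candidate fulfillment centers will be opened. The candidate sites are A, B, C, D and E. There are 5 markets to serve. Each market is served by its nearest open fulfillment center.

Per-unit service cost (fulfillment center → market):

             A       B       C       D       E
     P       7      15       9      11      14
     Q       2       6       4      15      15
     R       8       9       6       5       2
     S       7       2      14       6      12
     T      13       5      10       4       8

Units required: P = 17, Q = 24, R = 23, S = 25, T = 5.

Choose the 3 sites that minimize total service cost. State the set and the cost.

With exactly 3 open, each market uses its cheapest among the chosen.
{A, B, E}: P→A 7·17=119, Q→A 2·24=48, R→E 2·23=46, S→B 2·25=50, T→B 5·5=25. Service cost 288.
{A, B, D}: service cost 352
{B, C, E}: service cost 370
Among all 10 size-3 choices, {A, B, E} is lowest.

Choose A, B and E; total service cost 288.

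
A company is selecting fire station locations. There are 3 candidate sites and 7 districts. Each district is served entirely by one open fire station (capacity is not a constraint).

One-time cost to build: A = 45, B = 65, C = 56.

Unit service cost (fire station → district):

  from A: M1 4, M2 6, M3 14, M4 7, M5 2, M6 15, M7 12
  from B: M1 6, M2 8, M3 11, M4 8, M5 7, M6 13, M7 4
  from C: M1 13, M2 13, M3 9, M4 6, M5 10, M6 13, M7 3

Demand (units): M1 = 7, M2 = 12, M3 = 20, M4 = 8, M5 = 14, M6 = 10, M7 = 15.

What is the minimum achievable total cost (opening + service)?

For any fixed open set, each district goes to its cheapest open site; total = fixed + service.
{A, C}: M1→A 4·7=28, M2→A 6·12=72, M3→C 9·20=180, M4→C 6·8=48, M5→A 2·14=28, M6→C 13·10=130, M7→C 3·15=45. Service 531; fixed 101; total 632.
{A, B, C}: M1→A 4·7=28, M2→A 6·12=72, M3→C 9·20=180, M4→C 6·8=48, M5→A 2·14=28, M6→B 13·10=130, M7→C 3·15=45. Service 531; fixed 166; total 697.
{A, B}: M1→A 4·7=28, M2→A 6·12=72, M3→B 11·20=220, M4→A 7·8=56, M5→A 2·14=28, M6→B 13·10=130, M7→B 4·15=60. Service 594; fixed 110; total 704.
{A}: M1→A 4·7=28, M2→A 6·12=72, M3→A 14·20=280, M4→A 7·8=56, M5→A 2·14=28, M6→A 15·10=150, M7→A 12·15=180. Service 794; fixed 45; total 839.
No other subset beats 632.

Minimum total cost: 632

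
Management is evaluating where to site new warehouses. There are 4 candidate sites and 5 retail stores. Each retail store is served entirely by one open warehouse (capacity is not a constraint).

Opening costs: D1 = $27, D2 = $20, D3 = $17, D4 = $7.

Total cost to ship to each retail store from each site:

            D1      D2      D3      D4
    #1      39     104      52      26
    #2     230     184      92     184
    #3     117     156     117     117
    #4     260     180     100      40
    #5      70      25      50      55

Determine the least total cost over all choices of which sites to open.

For any fixed open set, each retail store goes to its cheapest open site; total = fixed + service.
{D2, D3, D4}: #1→D4 26, #2→D3 92, #3→D3 117, #4→D4 40, #5→D2 25. Service 300; fixed 44; total 344.
{D3, D4}: service 325 + fixed 24 = 349
{D1, D2, D3, D4}: service 300 + fixed 71 = 371
{D4}: service 422 + fixed 7 = 429
No other subset beats 344.

Minimum total cost: 344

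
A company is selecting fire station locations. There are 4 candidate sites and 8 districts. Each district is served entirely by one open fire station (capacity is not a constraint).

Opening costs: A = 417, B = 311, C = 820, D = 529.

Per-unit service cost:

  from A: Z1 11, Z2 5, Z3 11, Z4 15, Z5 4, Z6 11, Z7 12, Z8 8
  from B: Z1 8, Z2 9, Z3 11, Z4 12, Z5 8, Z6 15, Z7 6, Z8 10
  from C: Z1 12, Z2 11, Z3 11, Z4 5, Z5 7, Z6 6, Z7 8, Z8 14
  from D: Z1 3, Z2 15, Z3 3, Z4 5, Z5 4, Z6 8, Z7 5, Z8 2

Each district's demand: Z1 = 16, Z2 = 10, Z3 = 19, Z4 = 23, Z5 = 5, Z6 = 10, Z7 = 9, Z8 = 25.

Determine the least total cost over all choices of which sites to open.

Minimum total cost: 1094

For any fixed open set, each district goes to its cheapest open site; total = fixed + service.
{D}: Z1→D 3·16=48, Z2→D 15·10=150, Z3→D 3·19=57, Z4→D 5·23=115, Z5→D 4·5=20, Z6→D 8·10=80, Z7→D 5·9=45, Z8→D 2·25=50. Service 565; fixed 529; total 1094.
{B, D}: Z1→D 3·16=48, Z2→B 9·10=90, Z3→D 3·19=57, Z4→D 5·23=115, Z5→D 4·5=20, Z6→D 8·10=80, Z7→D 5·9=45, Z8→D 2·25=50. Service 505; fixed 840; total 1345.
{A, D}: service 465 + fixed 946 = 1411
{A, B, C, D}: Z1→D 3·16=48, Z2→A 5·10=50, Z3→D 3·19=57, Z4→C 5·23=115, Z5→A 4·5=20, Z6→C 6·10=60, Z7→D 5·9=45, Z8→D 2·25=50. Service 445; fixed 2077; total 2522.
No other subset beats 1094.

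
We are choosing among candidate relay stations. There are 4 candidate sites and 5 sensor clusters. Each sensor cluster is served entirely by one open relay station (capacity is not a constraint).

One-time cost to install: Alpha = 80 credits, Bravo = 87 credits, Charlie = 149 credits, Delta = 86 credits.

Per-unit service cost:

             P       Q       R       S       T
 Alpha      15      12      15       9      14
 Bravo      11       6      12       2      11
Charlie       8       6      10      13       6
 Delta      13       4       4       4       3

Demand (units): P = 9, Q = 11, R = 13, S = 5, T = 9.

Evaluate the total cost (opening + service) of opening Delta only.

Each sensor cluster is assigned to its cheapest site among the open ones.
{Delta}: P→Delta 13·9=117, Q→Delta 4·11=44, R→Delta 4·13=52, S→Delta 4·5=20, T→Delta 3·9=27. Service 260; fixed 86; total 346.

Total cost: 346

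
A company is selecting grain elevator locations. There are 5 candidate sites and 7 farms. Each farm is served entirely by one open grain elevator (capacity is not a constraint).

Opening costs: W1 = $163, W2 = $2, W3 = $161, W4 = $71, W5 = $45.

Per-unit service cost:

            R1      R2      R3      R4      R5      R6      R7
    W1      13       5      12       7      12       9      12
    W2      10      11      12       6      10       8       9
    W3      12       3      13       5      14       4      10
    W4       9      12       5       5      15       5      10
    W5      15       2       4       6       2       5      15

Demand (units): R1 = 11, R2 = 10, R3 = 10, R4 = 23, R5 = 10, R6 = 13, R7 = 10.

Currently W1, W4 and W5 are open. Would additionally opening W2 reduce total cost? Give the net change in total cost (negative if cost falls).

Current service cost with {W1, W4, W5}: 459.
Adding W2: each farm re-picks its cheapest; new service cost 449, saving 10.
Extra fixed cost: 2. Net change = 2 − 10 = -8.
(Totals: 738 → 730.)

Yes — net change −8 (cost falls by 8).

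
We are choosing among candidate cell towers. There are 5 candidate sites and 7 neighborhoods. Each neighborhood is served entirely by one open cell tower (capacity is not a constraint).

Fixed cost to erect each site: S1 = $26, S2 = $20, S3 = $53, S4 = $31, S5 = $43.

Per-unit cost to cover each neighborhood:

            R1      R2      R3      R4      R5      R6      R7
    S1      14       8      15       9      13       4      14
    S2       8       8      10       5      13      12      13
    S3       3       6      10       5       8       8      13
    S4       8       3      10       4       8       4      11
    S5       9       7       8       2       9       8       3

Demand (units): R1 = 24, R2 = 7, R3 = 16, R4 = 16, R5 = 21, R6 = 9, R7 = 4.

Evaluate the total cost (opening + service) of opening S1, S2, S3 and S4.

Total cost: 695

Each neighborhood is assigned to its cheapest site among the open ones.
{S1, S2, S3, S4}: R1→S3 3·24=72, R2→S4 3·7=21, R3→S2 10·16=160, R4→S4 4·16=64, R5→S3 8·21=168, R6→S1 4·9=36, R7→S4 11·4=44. Service 565; fixed 130; total 695.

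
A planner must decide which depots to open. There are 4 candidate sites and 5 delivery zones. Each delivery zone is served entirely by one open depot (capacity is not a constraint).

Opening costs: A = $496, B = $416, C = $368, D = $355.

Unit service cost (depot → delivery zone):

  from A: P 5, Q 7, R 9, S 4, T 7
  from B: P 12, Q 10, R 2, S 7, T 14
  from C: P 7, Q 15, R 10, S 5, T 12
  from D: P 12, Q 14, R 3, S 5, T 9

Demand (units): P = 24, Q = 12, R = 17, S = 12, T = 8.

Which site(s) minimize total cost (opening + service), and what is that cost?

Open A only; minimum total cost 957.

For any fixed open set, each delivery zone goes to its cheapest open site; total = fixed + service.
{A}: P→A 5·24=120, Q→A 7·12=84, R→A 9·17=153, S→A 4·12=48, T→A 7·8=56. Service 461; fixed 496; total 957.
{D}: service 639 + fixed 355 = 994
{C}: service 674 + fixed 368 = 1042
{A, B, C, D}: P→A 5·24=120, Q→A 7·12=84, R→B 2·17=34, S→A 4·12=48, T→A 7·8=56. Service 342; fixed 1635; total 1977.
No other subset beats 957.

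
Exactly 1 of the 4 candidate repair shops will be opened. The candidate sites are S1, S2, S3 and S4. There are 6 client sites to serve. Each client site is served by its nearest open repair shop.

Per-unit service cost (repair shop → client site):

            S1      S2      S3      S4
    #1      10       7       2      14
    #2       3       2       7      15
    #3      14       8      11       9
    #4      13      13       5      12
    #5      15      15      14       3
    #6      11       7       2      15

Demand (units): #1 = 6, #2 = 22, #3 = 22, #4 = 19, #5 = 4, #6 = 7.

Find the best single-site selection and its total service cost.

Choose S3 only; total service cost 573.

With exactly 1 open, each client site uses its cheapest among the chosen.
{S3}: #1→S3 2·6=12, #2→S3 7·22=154, #3→S3 11·22=242, #4→S3 5·19=95, #5→S3 14·4=56, #6→S3 2·7=14. Service cost 573.
{S2}: service cost 618
{S1}: service cost 818
Among all 4 size-1 choices, {S3} is lowest.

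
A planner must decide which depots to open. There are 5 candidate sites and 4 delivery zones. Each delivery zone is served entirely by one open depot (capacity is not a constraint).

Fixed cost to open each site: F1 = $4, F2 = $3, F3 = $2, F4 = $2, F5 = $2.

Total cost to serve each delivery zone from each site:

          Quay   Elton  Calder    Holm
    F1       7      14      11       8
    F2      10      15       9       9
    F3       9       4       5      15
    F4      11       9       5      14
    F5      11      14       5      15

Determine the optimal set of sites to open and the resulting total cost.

Open F1 and F3; minimum total cost 30.

For any fixed open set, each delivery zone goes to its cheapest open site; total = fixed + service.
{F1, F3}: Quay→F1 7, Elton→F3 4, Calder→F3 5, Holm→F1 8. Service 24; fixed 6; total 30.
{F1, F3, F4}: service 24 + fixed 8 = 32
{F1, F3, F5}: service 24 + fixed 8 = 32
{F1, F2, F3, F4, F5}: Quay→F1 7, Elton→F3 4, Calder→F3 5, Holm→F1 8. Service 24; fixed 13; total 37.
No other subset beats 30.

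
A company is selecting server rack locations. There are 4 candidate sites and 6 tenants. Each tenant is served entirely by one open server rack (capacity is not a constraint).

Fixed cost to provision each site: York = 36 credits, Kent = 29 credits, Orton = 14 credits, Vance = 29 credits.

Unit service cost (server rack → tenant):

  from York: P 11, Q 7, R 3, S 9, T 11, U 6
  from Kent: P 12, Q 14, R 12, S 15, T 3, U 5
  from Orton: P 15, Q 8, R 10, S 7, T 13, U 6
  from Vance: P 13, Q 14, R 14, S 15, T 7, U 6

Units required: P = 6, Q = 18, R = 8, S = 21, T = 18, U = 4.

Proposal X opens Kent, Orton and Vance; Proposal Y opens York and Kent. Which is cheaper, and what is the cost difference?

Proposal X: {Kent, Orton, Vance}: P→Kent 12·6=72, Q→Orton 8·18=144, R→Orton 10·8=80, S→Orton 7·21=147, T→Kent 3·18=54, U→Kent 5·4=20. Service 517; fixed 72; total 589.
Proposal Y: {York, Kent}: P→York 11·6=66, Q→York 7·18=126, R→York 3·8=24, S→York 9·21=189, T→Kent 3·18=54, U→Kent 5·4=20. Service 479; fixed 65; total 544.
Difference: |589 − 544| = 45.

Proposal Y is cheaper by 45.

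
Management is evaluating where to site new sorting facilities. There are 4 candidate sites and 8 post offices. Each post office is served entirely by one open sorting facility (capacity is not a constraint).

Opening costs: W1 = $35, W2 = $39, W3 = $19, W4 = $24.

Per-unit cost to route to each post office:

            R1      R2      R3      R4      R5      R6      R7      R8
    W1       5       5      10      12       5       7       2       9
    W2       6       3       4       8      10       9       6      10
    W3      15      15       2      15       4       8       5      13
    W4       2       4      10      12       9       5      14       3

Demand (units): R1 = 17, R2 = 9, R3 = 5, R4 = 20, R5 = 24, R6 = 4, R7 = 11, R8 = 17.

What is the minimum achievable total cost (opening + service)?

For any fixed open set, each post office goes to its cheapest open site; total = fixed + service.
{W2, W3, W4}: R1→W4 2·17=34, R2→W2 3·9=27, R3→W3 2·5=10, R4→W2 8·20=160, R5→W3 4·24=96, R6→W4 5·4=20, R7→W3 5·11=55, R8→W4 3·17=51. Service 453; fixed 82; total 535.
{W1, W2, W3, W4}: service 420 + fixed 117 = 537
{W1, W2, W4}: service 454 + fixed 98 = 552
{W3}: service 1104 + fixed 19 = 1123
(All 15 nonempty subsets were checked; W2, W3 and W4 is lowest.)

Minimum total cost: 535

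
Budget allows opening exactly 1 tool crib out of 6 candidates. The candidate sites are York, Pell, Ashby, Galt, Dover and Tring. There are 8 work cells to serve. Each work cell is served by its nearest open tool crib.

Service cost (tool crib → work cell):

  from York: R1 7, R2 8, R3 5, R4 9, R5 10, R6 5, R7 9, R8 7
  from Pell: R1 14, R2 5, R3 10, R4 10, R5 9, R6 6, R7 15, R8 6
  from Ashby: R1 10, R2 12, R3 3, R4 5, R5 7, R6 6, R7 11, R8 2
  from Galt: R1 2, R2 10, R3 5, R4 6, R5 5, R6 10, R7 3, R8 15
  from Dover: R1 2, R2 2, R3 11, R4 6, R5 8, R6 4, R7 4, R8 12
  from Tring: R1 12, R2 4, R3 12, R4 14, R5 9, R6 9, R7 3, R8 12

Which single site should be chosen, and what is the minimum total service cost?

With exactly 1 open, each work cell uses its cheapest among the chosen.
{Dover}: R1→Dover 2, R2→Dover 2, R3→Dover 11, R4→Dover 6, R5→Dover 8, R6→Dover 4, R7→Dover 4, R8→Dover 12. Service cost 49.
{Ashby}: service cost 56
{Galt}: service cost 56
Among all 6 size-1 choices, {Dover} is lowest.

Choose Dover only; total service cost 49.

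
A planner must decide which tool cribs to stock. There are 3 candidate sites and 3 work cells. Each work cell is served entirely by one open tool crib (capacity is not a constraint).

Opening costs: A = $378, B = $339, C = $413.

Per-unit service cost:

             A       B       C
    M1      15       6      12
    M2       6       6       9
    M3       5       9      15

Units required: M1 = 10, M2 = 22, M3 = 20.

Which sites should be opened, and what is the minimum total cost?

For any fixed open set, each work cell goes to its cheapest open site; total = fixed + service.
{B}: M1→B 6·10=60, M2→B 6·22=132, M3→B 9·20=180. Service 372; fixed 339; total 711.
{A}: service 382 + fixed 378 = 760
{A, B}: M1→B 6·10=60, M2→A 6·22=132, M3→A 5·20=100. Service 292; fixed 717; total 1009.
{A, B, C}: service 292 + fixed 1130 = 1422
No other subset beats 711.

Open B only; minimum total cost 711.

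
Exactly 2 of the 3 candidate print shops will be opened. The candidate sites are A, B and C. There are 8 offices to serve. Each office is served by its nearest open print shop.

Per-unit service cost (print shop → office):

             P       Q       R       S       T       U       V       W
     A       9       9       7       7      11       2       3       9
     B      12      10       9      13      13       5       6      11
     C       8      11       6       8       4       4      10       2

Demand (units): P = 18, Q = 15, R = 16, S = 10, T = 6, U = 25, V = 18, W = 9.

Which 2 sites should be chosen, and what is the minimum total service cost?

With exactly 2 open, each office uses its cheapest among the chosen.
{A, C}: P→C 8·18=144, Q→A 9·15=135, R→C 6·16=96, S→A 7·10=70, T→C 4·6=24, U→A 2·25=50, V→A 3·18=54, W→C 2·9=18. Service cost 591.
{B, C}: service cost 720
{A, B}: service cost 730
Among all 3 size-2 choices, {A, C} is lowest.

Choose A and C; total service cost 591.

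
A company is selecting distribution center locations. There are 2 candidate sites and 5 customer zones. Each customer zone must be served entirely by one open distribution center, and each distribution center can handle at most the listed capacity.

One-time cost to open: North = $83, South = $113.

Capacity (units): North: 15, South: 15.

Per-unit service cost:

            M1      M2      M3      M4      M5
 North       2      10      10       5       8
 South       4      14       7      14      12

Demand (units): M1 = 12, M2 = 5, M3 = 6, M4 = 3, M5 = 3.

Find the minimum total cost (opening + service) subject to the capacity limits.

Minimum total cost: 383

Open {North, South}: M1→North 2·12=24, M2→South 14·5=70, M3→South 7·6=42, M4→North 5·3=15, M5→South 12·3=36.
Loads: North carries 15/15, South carries 14/15. Service 187; fixed 196; total 383.
Next best feasible plan costs 398.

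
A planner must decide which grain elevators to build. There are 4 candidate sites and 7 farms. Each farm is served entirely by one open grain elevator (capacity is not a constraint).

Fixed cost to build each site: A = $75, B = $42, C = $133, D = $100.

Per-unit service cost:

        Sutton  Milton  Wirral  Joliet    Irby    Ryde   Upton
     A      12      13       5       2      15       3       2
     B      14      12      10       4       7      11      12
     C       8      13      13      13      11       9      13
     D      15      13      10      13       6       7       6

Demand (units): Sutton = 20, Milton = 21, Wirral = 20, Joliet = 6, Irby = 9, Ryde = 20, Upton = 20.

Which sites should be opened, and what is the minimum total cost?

Open A and B; minimum total cost 884.

For any fixed open set, each farm goes to its cheapest open site; total = fixed + service.
{A, B}: Sutton→A 12·20=240, Milton→B 12·21=252, Wirral→A 5·20=100, Joliet→A 2·6=12, Irby→B 7·9=63, Ryde→A 3·20=60, Upton→A 2·20=40. Service 767; fixed 117; total 884.
{A}: service 860 + fixed 75 = 935
{A, B, C}: service 687 + fixed 250 = 937
{A, B, C, D}: Sutton→C 8·20=160, Milton→B 12·21=252, Wirral→A 5·20=100, Joliet→A 2·6=12, Irby→D 6·9=54, Ryde→A 3·20=60, Upton→A 2·20=40. Service 678; fixed 350; total 1028.
No other subset beats 884.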